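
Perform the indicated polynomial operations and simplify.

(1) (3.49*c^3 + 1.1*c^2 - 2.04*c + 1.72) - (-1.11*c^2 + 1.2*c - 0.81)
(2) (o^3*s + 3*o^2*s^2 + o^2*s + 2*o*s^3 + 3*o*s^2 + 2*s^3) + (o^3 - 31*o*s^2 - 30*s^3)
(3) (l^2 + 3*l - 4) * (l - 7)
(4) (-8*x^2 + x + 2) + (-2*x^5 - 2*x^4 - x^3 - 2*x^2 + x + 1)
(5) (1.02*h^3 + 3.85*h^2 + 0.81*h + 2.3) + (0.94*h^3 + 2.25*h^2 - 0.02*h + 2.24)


(1) = 3.49*c^3 + 2.21*c^2 - 3.24*c + 2.53
(2) = o^3*s + o^3 + 3*o^2*s^2 + o^2*s + 2*o*s^3 - 28*o*s^2 - 28*s^3
(3) = l^3 - 4*l^2 - 25*l + 28
(4) = -2*x^5 - 2*x^4 - x^3 - 10*x^2 + 2*x + 3
(5) = 1.96*h^3 + 6.1*h^2 + 0.79*h + 4.54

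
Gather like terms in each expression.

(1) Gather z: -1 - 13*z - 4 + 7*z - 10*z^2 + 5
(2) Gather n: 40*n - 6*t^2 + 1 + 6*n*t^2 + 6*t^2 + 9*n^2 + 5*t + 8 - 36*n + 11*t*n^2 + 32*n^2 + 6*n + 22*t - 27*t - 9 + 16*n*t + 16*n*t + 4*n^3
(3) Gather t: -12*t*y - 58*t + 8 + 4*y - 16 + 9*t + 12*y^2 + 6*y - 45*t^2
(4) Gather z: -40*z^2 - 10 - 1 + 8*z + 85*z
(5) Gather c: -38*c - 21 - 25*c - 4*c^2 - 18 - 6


(1) = -10*z^2 - 6*z
(2) = 4*n^3 + n^2*(11*t + 41) + n*(6*t^2 + 32*t + 10)
(3) = -45*t^2 + t*(-12*y - 49) + 12*y^2 + 10*y - 8
(4) = -40*z^2 + 93*z - 11
(5) = -4*c^2 - 63*c - 45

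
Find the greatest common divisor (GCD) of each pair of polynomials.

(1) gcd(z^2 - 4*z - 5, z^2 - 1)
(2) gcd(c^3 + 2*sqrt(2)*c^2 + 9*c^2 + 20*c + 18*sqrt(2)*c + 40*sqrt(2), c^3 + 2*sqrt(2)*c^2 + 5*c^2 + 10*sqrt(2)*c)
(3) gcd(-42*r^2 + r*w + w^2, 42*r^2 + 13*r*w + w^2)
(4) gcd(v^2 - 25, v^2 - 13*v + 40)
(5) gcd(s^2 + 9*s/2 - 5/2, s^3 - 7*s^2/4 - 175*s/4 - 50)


(1) = gcd((z - 5)*(z + 1), (z - 1)*(z + 1)) = z + 1
(2) = c^2 + c*(2*sqrt(2) + 5) + 10*sqrt(2)
(3) = gcd((-6*r + w)*(7*r + w), (6*r + w)*(7*r + w)) = 7*r + w
(4) = gcd((v - 5)*(v + 5), (v - 8)*(v - 5)) = v - 5
(5) = gcd((s - 1/2)*(s + 5), (s - 8)*(s + 5/4)*(s + 5)) = s + 5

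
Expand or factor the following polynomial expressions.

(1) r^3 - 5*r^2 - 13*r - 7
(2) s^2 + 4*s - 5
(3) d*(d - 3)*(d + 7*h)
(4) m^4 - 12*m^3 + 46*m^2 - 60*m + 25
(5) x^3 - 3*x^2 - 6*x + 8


(1) = (r - 7)*(r + 1)^2
(2) = (s - 1)*(s + 5)
(3) = d^3 + 7*d^2*h - 3*d^2 - 21*d*h
(4) = (m - 5)^2*(m - 1)^2
(5) = (x - 4)*(x - 1)*(x + 2)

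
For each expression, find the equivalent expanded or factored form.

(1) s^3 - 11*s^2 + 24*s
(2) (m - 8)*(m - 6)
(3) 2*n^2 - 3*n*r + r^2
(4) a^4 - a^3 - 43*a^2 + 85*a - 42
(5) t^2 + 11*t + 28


(1) = s*(s - 8)*(s - 3)
(2) = m^2 - 14*m + 48
(3) = (-2*n + r)*(-n + r)
(4) = (a - 6)*(a - 1)^2*(a + 7)
(5) = (t + 4)*(t + 7)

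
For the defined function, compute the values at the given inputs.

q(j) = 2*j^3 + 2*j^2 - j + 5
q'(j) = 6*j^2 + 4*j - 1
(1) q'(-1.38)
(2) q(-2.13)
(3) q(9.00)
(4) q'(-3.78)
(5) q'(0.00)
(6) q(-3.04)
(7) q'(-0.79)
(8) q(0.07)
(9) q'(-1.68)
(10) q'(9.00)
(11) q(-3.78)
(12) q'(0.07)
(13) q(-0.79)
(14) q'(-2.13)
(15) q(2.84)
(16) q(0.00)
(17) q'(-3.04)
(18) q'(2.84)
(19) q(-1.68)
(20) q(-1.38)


(1) = 4.91
(2) = -3.12
(3) = 1616.00
(4) = 69.61
(5) = -1.00
(6) = -29.67
(7) = -0.42
(8) = 4.94
(9) = 9.21
(10) = 521.00
(11) = -70.66
(12) = -0.69
(13) = 6.05
(14) = 17.70
(15) = 64.10
(16) = 5.00
(17) = 42.29
(18) = 58.75
(19) = 2.84
(20) = 4.93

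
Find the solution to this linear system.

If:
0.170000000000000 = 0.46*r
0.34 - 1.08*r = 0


Then:
No Solution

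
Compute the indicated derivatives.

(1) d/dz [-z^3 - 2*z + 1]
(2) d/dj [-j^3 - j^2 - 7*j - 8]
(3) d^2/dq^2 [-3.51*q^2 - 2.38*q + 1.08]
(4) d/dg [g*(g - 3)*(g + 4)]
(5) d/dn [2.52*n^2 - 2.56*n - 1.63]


(1) = -3*z^2 - 2
(2) = -3*j^2 - 2*j - 7
(3) = -7.02000000000000
(4) = 3*g^2 + 2*g - 12
(5) = 5.04*n - 2.56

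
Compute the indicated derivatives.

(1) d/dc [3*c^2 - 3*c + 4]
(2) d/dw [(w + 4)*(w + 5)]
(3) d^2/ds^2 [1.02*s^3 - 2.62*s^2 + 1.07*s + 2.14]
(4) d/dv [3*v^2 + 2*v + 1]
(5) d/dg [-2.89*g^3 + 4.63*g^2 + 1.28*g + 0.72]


(1) = 6*c - 3
(2) = 2*w + 9
(3) = 6.12*s - 5.24
(4) = 6*v + 2
(5) = -8.67*g^2 + 9.26*g + 1.28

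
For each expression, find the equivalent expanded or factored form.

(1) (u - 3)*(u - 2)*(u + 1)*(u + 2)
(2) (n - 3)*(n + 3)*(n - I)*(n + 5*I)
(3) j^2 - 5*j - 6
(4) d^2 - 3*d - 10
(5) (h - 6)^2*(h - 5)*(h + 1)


(1) = u^4 - 2*u^3 - 7*u^2 + 8*u + 12
(2) = n^4 + 4*I*n^3 - 4*n^2 - 36*I*n - 45
(3) = (j - 6)*(j + 1)
(4) = (d - 5)*(d + 2)
(5) = h^4 - 16*h^3 + 79*h^2 - 84*h - 180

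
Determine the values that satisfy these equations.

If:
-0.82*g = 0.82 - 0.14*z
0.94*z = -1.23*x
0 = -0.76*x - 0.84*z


Then:
g = -1.00
x = 0.00
z = 0.00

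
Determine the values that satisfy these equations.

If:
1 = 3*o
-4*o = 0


Then:
No Solution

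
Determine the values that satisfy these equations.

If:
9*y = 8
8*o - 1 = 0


Then:
o = 1/8
y = 8/9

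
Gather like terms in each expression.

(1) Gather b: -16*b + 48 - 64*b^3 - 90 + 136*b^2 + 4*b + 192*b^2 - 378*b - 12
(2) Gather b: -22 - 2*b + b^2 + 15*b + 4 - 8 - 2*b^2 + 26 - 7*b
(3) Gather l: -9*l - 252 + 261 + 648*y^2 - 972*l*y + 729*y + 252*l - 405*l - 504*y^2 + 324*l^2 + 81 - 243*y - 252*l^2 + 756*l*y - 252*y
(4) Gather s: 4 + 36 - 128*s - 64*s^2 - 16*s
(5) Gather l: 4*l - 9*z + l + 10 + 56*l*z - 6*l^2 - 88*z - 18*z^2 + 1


(1) = -64*b^3 + 328*b^2 - 390*b - 54
(2) = -b^2 + 6*b
(3) = 72*l^2 + l*(-216*y - 162) + 144*y^2 + 234*y + 90
(4) = -64*s^2 - 144*s + 40
(5) = -6*l^2 + l*(56*z + 5) - 18*z^2 - 97*z + 11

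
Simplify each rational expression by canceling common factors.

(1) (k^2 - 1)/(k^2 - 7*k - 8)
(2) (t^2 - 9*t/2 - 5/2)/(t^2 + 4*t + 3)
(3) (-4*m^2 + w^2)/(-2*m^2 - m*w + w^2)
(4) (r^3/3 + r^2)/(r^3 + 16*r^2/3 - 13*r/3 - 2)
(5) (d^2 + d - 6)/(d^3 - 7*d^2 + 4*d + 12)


(1) = (k - 1)/(k - 8)
(2) = (2*t^2 - 9*t - 5)/(2*t^2 + 8*t + 6)
(3) = (2*m + w)/(m + w)
(4) = (r^3 + 3*r^2)/(3*r^3 + 16*r^2 - 13*r - 6)
(5) = (d + 3)/(d^2 - 5*d - 6)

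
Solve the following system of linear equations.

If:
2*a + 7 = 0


Then:
a = -7/2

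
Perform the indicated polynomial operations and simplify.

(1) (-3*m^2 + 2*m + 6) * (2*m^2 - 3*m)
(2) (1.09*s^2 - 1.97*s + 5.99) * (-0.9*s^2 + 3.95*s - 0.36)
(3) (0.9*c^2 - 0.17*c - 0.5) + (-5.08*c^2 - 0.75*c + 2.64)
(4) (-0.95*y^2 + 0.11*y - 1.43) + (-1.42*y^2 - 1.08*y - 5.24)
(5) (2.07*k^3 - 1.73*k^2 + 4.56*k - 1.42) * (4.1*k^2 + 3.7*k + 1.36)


(1) = -6*m^4 + 13*m^3 + 6*m^2 - 18*m
(2) = -0.981*s^4 + 6.0785*s^3 - 13.5649*s^2 + 24.3697*s - 2.1564
(3) = -4.18*c^2 - 0.92*c + 2.14
(4) = -2.37*y^2 - 0.97*y - 6.67
(5) = 8.487*k^5 + 0.566*k^4 + 15.1102*k^3 + 8.6972*k^2 + 0.9476*k - 1.9312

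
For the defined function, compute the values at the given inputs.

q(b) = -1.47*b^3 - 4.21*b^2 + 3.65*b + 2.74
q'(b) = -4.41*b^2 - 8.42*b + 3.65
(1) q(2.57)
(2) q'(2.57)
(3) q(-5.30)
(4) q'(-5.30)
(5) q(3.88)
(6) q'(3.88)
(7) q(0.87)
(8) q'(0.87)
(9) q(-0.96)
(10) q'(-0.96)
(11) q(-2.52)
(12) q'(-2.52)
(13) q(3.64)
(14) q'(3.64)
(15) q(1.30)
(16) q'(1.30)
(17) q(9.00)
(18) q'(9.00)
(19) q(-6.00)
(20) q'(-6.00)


(1) = -40.64
(2) = -47.12
(3) = 83.99
(4) = -75.60
(5) = -132.34
(6) = -95.41
(7) = 1.76
(8) = -7.01
(9) = -3.34
(10) = 7.67
(11) = -9.67
(12) = -3.14
(13) = -110.65
(14) = -85.43
(15) = -2.86
(16) = -14.75
(17) = -1377.05
(18) = -429.34
(19) = 146.80
(20) = -104.59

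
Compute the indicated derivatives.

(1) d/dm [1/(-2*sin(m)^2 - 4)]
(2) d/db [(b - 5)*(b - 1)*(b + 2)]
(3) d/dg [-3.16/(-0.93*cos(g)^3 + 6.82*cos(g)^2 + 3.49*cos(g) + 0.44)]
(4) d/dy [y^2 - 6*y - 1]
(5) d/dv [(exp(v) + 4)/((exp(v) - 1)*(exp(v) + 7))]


(1) = 2*sin(2*m)/(5 - cos(2*m))^2
(2) = 3*b^2 - 8*b - 7
(3) = (8.8164*cos(g)^2 - 43.1024*cos(g) - 11.0284)*sin(g)/(-0.93*cos(g)^3 + 6.82*cos(g)^2 + 3.49*cos(g) + 0.44)^2
(4) = 2*y - 6
(5) = (-exp(2*v) - 8*exp(v) - 31)*exp(v)/(exp(4*v) + 12*exp(3*v) + 22*exp(2*v) - 84*exp(v) + 49)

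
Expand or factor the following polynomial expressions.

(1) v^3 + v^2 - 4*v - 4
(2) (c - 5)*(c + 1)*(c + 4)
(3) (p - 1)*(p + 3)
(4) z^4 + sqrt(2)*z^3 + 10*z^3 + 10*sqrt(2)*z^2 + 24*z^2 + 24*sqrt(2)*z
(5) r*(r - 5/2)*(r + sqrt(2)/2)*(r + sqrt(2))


(1) = (v - 2)*(v + 1)*(v + 2)
(2) = c^3 - 21*c - 20
(3) = p^2 + 2*p - 3
(4) = z*(z + 4)*(z + 6)*(z + sqrt(2))
(5) = r^4 - 5*r^3/2 + 3*sqrt(2)*r^3/2 - 15*sqrt(2)*r^2/4 + r^2 - 5*r/2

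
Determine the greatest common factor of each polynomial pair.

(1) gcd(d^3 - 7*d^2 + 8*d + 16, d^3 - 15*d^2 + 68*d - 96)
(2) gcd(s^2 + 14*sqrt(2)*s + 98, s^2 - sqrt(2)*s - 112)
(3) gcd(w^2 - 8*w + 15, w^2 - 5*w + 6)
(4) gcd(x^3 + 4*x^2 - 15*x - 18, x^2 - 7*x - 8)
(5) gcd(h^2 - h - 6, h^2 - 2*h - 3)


(1) = d - 4
(2) = s + 7*sqrt(2)
(3) = w - 3
(4) = x + 1
(5) = h - 3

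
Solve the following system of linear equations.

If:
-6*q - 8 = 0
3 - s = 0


Then:
q = -4/3
s = 3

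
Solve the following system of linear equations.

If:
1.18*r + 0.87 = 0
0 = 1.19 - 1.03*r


Then:
No Solution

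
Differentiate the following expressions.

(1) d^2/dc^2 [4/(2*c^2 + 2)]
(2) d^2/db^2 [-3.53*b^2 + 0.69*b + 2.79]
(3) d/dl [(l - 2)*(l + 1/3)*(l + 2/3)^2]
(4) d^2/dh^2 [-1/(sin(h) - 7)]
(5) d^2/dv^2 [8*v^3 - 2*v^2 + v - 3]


(1) = 4*(3*c^2 - 1)/(c^2 + 1)^3
(2) = -7.06000000000000
(3) = 4*l^3 - l^2 - 44*l/9 - 44/27
(4) = (sin(h)^2 + 7*sin(h) - 2)/(sin(h) - 7)^3
(5) = 48*v - 4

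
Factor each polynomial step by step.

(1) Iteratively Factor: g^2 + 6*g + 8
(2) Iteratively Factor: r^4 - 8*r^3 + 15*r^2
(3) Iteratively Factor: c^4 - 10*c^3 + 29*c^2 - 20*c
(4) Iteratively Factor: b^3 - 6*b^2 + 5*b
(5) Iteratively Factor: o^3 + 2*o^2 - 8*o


(1) = (g + 4)*(g + 2)
(2) = (r)*(r^3 - 8*r^2 + 15*r) = r^2*(r^2 - 8*r + 15) = r^2*(r - 5)*(r - 3)
(3) = (c - 1)*(c^3 - 9*c^2 + 20*c) = (c - 5)*(c - 1)*(c^2 - 4*c) = c*(c - 5)*(c - 1)*(c - 4)
(4) = (b - 1)*(b^2 - 5*b) = b*(b - 1)*(b - 5)
(5) = (o + 4)*(o^2 - 2*o) = (o - 2)*(o + 4)*(o)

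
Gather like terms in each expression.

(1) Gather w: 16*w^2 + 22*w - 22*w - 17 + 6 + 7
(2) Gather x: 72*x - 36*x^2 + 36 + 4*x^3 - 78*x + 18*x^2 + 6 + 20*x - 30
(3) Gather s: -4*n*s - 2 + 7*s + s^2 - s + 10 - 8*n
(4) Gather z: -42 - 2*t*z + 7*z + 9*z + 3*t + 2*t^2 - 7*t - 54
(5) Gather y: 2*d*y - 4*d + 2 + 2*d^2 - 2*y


(1) = 16*w^2 - 4
(2) = 4*x^3 - 18*x^2 + 14*x + 12
(3) = -8*n + s^2 + s*(6 - 4*n) + 8
(4) = 2*t^2 - 4*t + z*(16 - 2*t) - 96
(5) = 2*d^2 - 4*d + y*(2*d - 2) + 2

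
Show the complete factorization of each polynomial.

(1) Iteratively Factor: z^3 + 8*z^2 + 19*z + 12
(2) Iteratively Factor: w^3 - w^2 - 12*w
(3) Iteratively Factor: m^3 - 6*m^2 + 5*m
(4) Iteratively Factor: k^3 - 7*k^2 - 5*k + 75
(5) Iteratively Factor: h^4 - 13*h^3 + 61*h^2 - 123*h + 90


(1) = (z + 3)*(z^2 + 5*z + 4) = (z + 3)*(z + 4)*(z + 1)
(2) = (w - 4)*(w^2 + 3*w) = w*(w - 4)*(w + 3)
(3) = (m - 1)*(m^2 - 5*m) = (m - 5)*(m - 1)*(m)
(4) = (k - 5)*(k^2 - 2*k - 15) = (k - 5)*(k + 3)*(k - 5)
(5) = (h - 3)*(h^3 - 10*h^2 + 31*h - 30) = (h - 3)*(h - 2)*(h^2 - 8*h + 15) = (h - 5)*(h - 3)*(h - 2)*(h - 3)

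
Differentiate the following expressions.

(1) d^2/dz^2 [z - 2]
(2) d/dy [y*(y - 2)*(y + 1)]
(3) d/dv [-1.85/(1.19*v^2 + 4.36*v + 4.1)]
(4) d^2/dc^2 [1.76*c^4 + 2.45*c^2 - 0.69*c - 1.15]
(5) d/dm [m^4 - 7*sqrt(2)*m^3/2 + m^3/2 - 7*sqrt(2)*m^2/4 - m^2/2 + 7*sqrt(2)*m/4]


(1) = 0
(2) = 3*y^2 - 2*y - 2
(3) = (4.403*v + 8.066)/(1.19*v^2 + 4.36*v + 4.1)^2
(4) = 21.12*c^2 + 4.9
(5) = 4*m^3 - 21*sqrt(2)*m^2/2 + 3*m^2/2 - 7*sqrt(2)*m/2 - m + 7*sqrt(2)/4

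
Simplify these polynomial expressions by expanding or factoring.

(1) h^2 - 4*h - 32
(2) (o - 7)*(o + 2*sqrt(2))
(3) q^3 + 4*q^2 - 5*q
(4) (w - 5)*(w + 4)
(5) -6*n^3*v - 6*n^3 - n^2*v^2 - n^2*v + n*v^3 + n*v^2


(1) = (h - 8)*(h + 4)
(2) = o^2 - 7*o + 2*sqrt(2)*o - 14*sqrt(2)
(3) = q*(q - 1)*(q + 5)
(4) = w^2 - w - 20
(5) = (-3*n + v)*(2*n + v)*(n*v + n)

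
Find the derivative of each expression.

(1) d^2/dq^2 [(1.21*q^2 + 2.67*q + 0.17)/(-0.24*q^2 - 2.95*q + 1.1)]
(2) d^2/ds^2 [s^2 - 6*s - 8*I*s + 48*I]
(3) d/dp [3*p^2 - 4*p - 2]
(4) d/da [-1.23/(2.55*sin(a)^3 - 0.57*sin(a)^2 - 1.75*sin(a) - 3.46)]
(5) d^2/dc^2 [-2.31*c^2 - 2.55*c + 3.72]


(1) = (1.405776*q^3 - 1.975392*q^2 - 4.95144*q - 23.30511)/(0.013824*q^6 + 0.50976*q^5 + 6.07572*q^4 + 20.999575*q^3 - 27.84705*q^2 + 10.7085*q - 1.331)
(2) = 2
(3) = 6*p - 4
(4) = (9.4095*sin(a)^2 - 1.4022*sin(a) - 2.1525)*cos(a)/(-2.55*sin(a)^3 + 0.57*sin(a)^2 + 1.75*sin(a) + 3.46)^2
(5) = -4.62000000000000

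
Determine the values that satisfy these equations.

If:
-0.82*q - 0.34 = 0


Then:
q = -0.41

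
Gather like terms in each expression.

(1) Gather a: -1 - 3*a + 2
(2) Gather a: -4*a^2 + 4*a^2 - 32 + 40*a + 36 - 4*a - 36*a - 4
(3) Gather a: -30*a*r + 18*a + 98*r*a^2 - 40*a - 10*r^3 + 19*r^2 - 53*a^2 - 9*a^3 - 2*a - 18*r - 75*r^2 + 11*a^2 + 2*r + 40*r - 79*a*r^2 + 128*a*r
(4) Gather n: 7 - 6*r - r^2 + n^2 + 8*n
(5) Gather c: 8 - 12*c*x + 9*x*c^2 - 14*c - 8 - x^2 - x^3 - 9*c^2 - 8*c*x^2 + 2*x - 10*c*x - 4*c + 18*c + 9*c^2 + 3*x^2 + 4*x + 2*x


(1) = 1 - 3*a
(2) = 0
(3) = -9*a^3 + a^2*(98*r - 42) + a*(-79*r^2 + 98*r - 24) - 10*r^3 - 56*r^2 + 24*r
(4) = n^2 + 8*n - r^2 - 6*r + 7
(5) = 9*c^2*x + c*(-8*x^2 - 22*x) - x^3 + 2*x^2 + 8*x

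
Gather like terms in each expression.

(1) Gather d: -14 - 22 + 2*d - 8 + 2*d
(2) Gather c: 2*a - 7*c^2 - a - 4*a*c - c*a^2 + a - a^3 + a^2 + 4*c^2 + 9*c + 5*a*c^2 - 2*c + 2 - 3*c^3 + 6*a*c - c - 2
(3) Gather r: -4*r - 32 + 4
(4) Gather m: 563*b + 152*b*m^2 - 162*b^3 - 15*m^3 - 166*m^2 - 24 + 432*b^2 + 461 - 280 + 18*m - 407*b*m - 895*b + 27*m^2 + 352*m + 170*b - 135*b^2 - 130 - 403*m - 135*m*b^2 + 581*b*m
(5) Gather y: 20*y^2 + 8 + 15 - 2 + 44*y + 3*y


(1) = 4*d - 44
(2) = -a^3 + a^2 + 2*a - 3*c^3 + c^2*(5*a - 3) + c*(-a^2 + 2*a + 6)
(3) = -4*r - 28
(4) = -162*b^3 + 297*b^2 - 162*b - 15*m^3 + m^2*(152*b - 139) + m*(-135*b^2 + 174*b - 33) + 27
(5) = 20*y^2 + 47*y + 21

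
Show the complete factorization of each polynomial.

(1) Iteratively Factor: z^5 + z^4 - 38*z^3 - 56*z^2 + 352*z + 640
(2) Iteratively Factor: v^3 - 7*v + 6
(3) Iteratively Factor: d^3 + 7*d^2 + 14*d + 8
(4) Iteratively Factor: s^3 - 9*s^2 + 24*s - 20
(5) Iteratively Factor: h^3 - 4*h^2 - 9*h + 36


(1) = (z - 5)*(z^4 + 6*z^3 - 8*z^2 - 96*z - 128) = (z - 5)*(z + 4)*(z^3 + 2*z^2 - 16*z - 32) = (z - 5)*(z + 2)*(z + 4)*(z^2 - 16) = (z - 5)*(z - 4)*(z + 2)*(z + 4)*(z + 4)
(2) = (v - 1)*(v^2 + v - 6) = (v - 1)*(v + 3)*(v - 2)
(3) = (d + 1)*(d^2 + 6*d + 8) = (d + 1)*(d + 2)*(d + 4)
(4) = (s - 2)*(s^2 - 7*s + 10) = (s - 5)*(s - 2)*(s - 2)
(5) = (h - 3)*(h^2 - h - 12) = (h - 4)*(h - 3)*(h + 3)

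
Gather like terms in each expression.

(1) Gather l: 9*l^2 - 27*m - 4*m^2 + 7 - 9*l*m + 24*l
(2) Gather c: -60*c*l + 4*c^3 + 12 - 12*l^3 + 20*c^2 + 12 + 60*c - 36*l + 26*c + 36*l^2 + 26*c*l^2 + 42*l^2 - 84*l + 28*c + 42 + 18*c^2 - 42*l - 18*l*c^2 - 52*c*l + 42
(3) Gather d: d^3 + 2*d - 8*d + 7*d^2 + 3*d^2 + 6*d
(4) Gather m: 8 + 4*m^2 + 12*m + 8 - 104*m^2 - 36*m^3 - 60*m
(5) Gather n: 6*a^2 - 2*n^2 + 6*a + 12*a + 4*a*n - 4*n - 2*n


(1) = 9*l^2 + l*(24 - 9*m) - 4*m^2 - 27*m + 7
(2) = 4*c^3 + c^2*(38 - 18*l) + c*(26*l^2 - 112*l + 114) - 12*l^3 + 78*l^2 - 162*l + 108
(3) = d^3 + 10*d^2
(4) = -36*m^3 - 100*m^2 - 48*m + 16
(5) = 6*a^2 + 18*a - 2*n^2 + n*(4*a - 6)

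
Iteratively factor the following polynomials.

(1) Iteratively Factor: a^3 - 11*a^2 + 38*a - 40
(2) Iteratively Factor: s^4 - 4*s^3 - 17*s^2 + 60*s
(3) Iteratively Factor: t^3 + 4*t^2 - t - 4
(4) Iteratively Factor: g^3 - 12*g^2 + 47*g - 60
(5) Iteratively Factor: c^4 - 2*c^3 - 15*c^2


(1) = (a - 4)*(a^2 - 7*a + 10) = (a - 4)*(a - 2)*(a - 5)
(2) = (s)*(s^3 - 4*s^2 - 17*s + 60) = s*(s - 3)*(s^2 - s - 20) = s*(s - 5)*(s - 3)*(s + 4)
(3) = (t + 4)*(t^2 - 1) = (t + 1)*(t + 4)*(t - 1)
(4) = (g - 5)*(g^2 - 7*g + 12) = (g - 5)*(g - 3)*(g - 4)
(5) = (c)*(c^3 - 2*c^2 - 15*c) = c*(c - 5)*(c^2 + 3*c) = c*(c - 5)*(c + 3)*(c)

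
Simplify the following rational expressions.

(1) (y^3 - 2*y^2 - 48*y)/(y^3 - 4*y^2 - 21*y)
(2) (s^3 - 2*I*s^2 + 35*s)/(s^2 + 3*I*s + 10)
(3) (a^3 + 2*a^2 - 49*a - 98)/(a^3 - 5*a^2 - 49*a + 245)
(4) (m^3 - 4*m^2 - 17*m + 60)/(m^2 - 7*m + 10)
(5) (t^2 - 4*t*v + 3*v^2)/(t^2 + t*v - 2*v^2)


(1) = (y^2 - 2*y - 48)/(y^2 - 4*y - 21)
(2) = (s^2 - 7*I*s)/(s - 2*I)
(3) = (a + 2)/(a - 5)
(4) = (m^2 + m - 12)/(m - 2)
(5) = (t - 3*v)/(t + 2*v)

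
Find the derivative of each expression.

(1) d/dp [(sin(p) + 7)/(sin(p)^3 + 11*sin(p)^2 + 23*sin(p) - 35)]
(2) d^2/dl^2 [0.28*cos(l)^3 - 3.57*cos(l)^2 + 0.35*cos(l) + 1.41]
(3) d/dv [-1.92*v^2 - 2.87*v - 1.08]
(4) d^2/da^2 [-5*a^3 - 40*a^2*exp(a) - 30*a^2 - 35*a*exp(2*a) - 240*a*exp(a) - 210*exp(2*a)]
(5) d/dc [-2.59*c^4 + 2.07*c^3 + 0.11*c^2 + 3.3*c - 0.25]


(1) = -2*(sin(p) + 2)*cos(p)/((sin(p) - 1)^2*(sin(p) + 5)^2)
(2) = -0.56*cos(l) + 7.14*cos(2*l) - 0.63*cos(3*l)
(3) = -3.84*v - 2.87
(4) = -40*a^2*exp(a) - 140*a*exp(2*a) - 400*a*exp(a) - 30*a - 980*exp(2*a) - 560*exp(a) - 60
(5) = -10.36*c^3 + 6.21*c^2 + 0.22*c + 3.3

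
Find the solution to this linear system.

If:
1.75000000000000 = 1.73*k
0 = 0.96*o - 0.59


Then:
k = 1.01
o = 0.61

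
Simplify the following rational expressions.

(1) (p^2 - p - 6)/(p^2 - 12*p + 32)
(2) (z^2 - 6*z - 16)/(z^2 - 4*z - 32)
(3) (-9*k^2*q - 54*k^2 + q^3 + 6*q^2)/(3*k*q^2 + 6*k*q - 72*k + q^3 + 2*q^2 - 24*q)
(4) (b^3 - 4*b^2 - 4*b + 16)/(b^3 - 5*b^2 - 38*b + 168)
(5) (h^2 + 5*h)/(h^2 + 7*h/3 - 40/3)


(1) = (p^2 - p - 6)/(p^2 - 12*p + 32)
(2) = (z + 2)/(z + 4)
(3) = (-3*k + q)/(q - 4)
(4) = (b^2 - 4)/(b^2 - b - 42)
(5) = 3*h/(3*h - 8)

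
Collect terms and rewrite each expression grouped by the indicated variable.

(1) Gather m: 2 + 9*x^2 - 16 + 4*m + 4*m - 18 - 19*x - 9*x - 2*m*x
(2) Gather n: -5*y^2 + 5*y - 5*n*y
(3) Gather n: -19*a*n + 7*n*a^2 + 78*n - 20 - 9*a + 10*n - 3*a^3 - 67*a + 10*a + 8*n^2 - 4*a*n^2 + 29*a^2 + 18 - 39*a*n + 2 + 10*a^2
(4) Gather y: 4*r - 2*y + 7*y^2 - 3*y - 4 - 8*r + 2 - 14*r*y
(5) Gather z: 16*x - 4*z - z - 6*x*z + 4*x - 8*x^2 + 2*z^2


(1) = m*(8 - 2*x) + 9*x^2 - 28*x - 32
(2) = -5*n*y - 5*y^2 + 5*y
(3) = -3*a^3 + 39*a^2 - 66*a + n^2*(8 - 4*a) + n*(7*a^2 - 58*a + 88)
(4) = -4*r + 7*y^2 + y*(-14*r - 5) - 2
(5) = -8*x^2 + 20*x + 2*z^2 + z*(-6*x - 5)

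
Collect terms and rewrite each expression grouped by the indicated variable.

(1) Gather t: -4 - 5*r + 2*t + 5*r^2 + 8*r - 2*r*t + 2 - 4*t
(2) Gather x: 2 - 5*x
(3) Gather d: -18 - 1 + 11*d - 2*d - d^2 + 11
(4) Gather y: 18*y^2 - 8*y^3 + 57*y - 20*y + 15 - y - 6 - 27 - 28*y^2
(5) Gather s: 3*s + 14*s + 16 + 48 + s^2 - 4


(1) = 5*r^2 + 3*r + t*(-2*r - 2) - 2
(2) = 2 - 5*x
(3) = -d^2 + 9*d - 8
(4) = -8*y^3 - 10*y^2 + 36*y - 18
(5) = s^2 + 17*s + 60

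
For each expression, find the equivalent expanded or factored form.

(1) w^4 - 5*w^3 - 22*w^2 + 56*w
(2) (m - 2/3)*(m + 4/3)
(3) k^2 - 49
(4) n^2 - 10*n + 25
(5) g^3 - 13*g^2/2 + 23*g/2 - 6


(1) = w*(w - 7)*(w - 2)*(w + 4)
(2) = m^2 + 2*m/3 - 8/9
(3) = (k - 7)*(k + 7)
(4) = (n - 5)^2
(5) = (g - 4)*(g - 3/2)*(g - 1)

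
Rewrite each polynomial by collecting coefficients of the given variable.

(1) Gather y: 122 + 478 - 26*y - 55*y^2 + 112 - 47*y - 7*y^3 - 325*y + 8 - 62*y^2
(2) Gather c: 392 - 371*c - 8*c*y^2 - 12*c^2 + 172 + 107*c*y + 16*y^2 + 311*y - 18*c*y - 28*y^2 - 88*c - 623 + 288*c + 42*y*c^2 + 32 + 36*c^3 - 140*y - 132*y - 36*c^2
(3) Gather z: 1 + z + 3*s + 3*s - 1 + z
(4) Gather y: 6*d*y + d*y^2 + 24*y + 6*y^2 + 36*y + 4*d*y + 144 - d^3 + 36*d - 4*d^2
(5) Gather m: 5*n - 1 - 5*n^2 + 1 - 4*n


(1) = -7*y^3 - 117*y^2 - 398*y + 720
(2) = 36*c^3 + c^2*(42*y - 48) + c*(-8*y^2 + 89*y - 171) - 12*y^2 + 39*y - 27
(3) = 6*s + 2*z
(4) = -d^3 - 4*d^2 + 36*d + y^2*(d + 6) + y*(10*d + 60) + 144
(5) = -5*n^2 + n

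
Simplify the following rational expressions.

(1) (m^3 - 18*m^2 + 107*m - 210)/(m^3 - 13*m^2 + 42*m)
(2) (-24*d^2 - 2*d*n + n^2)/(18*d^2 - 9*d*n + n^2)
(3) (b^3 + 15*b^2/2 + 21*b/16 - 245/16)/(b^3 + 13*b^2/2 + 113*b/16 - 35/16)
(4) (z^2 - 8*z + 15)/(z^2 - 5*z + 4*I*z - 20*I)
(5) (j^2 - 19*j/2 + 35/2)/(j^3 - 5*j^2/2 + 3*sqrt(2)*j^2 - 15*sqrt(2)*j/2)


(1) = (m - 5)/m
(2) = (-4*d - n)/(3*d - n)
(3) = (4*b^2 + 23*b - 35)/(4*b^2 + 19*b - 5)
(4) = (z - 3)/(z + 4*I)
(5) = (4*j - 28)/(4*j^2 + 12*sqrt(2)*j)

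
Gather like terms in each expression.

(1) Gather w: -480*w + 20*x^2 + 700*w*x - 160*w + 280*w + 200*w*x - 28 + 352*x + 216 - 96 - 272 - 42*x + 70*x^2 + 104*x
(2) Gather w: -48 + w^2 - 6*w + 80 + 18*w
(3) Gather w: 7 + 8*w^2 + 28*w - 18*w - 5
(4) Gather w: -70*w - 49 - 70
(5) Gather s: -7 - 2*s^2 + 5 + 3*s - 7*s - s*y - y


(1) = w*(900*x - 360) + 90*x^2 + 414*x - 180
(2) = w^2 + 12*w + 32
(3) = 8*w^2 + 10*w + 2
(4) = -70*w - 119
(5) = -2*s^2 + s*(-y - 4) - y - 2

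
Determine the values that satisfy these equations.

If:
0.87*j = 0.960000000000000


Then:
j = 1.10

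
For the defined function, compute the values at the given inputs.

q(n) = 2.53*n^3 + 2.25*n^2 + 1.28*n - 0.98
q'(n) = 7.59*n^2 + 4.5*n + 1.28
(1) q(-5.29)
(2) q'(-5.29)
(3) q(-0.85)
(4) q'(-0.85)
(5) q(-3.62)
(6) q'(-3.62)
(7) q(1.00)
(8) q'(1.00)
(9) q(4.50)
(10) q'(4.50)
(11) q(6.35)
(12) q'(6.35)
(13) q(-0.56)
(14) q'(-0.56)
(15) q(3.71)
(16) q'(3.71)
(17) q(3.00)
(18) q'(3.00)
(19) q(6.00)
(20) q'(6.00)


(1) = -319.32
(2) = 189.87
(3) = -2.00
(4) = 2.94
(5) = -96.15
(6) = 84.45
(7) = 5.08
(8) = 13.37
(9) = 280.89
(10) = 175.23
(11) = 745.67
(12) = 335.90
(13) = -1.44
(14) = 1.14
(15) = 163.93
(16) = 122.44
(17) = 91.42
(18) = 83.09
(19) = 634.18
(20) = 301.52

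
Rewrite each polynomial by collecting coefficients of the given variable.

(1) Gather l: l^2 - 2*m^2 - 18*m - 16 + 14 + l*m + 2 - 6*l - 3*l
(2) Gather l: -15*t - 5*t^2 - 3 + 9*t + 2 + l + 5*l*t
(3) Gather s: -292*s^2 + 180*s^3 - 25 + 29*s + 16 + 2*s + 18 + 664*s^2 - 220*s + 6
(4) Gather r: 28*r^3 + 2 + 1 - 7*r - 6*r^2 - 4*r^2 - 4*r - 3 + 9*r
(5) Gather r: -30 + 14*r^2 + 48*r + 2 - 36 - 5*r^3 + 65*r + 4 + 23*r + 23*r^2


(1) = l^2 + l*(m - 9) - 2*m^2 - 18*m
(2) = l*(5*t + 1) - 5*t^2 - 6*t - 1
(3) = 180*s^3 + 372*s^2 - 189*s + 15
(4) = 28*r^3 - 10*r^2 - 2*r
(5) = -5*r^3 + 37*r^2 + 136*r - 60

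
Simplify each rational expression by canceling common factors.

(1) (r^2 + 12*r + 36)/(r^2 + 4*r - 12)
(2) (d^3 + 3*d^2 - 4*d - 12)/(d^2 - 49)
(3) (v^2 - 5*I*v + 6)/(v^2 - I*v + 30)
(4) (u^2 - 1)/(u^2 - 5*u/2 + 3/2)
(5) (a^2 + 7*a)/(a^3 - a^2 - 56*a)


(1) = (r + 6)/(r - 2)
(2) = (d^3 + 3*d^2 - 4*d - 12)/(d^2 - 49)
(3) = (v + I)/(v + 5*I)
(4) = (2*u + 2)/(2*u - 3)
(5) = 1/(a - 8)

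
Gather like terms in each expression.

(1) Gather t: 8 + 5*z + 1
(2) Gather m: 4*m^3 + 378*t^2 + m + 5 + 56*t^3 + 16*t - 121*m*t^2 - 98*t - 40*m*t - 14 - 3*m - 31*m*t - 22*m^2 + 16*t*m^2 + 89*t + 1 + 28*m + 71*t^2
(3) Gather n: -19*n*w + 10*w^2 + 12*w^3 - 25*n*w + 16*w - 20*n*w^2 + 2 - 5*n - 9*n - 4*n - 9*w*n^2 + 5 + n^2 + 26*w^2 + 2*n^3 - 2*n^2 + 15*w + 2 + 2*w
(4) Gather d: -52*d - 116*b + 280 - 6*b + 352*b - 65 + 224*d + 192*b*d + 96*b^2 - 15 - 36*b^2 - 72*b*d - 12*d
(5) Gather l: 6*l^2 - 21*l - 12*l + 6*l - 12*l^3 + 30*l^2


(1) = 5*z + 9
(2) = 4*m^3 + m^2*(16*t - 22) + m*(-121*t^2 - 71*t + 26) + 56*t^3 + 449*t^2 + 7*t - 8
(3) = 2*n^3 + n^2*(-9*w - 1) + n*(-20*w^2 - 44*w - 18) + 12*w^3 + 36*w^2 + 33*w + 9
(4) = 60*b^2 + 230*b + d*(120*b + 160) + 200
(5) = -12*l^3 + 36*l^2 - 27*l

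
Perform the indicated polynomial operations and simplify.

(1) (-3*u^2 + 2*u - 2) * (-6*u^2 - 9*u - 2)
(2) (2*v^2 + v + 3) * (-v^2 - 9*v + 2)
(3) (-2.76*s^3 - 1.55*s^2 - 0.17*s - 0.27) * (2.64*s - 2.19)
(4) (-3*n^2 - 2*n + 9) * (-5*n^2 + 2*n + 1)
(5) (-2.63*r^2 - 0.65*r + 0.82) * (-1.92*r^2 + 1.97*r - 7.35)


(1) = 18*u^4 + 15*u^3 + 14*u + 4
(2) = -2*v^4 - 19*v^3 - 8*v^2 - 25*v + 6
(3) = -7.2864*s^4 + 1.9524*s^3 + 2.9457*s^2 - 0.3405*s + 0.5913
(4) = 15*n^4 + 4*n^3 - 52*n^2 + 16*n + 9
(5) = 5.0496*r^4 - 3.9331*r^3 + 16.4756*r^2 + 6.3929*r - 6.027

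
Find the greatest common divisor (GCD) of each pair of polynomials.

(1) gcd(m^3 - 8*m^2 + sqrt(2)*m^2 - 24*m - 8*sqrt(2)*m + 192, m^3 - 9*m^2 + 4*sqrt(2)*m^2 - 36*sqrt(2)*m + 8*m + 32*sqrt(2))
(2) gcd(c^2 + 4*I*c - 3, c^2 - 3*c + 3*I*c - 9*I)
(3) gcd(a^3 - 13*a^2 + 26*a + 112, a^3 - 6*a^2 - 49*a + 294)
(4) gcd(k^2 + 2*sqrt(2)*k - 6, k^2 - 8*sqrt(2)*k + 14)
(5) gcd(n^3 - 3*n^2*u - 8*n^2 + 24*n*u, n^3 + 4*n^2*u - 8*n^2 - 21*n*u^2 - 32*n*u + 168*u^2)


(1) = gcd((m - 8)*(m - 3*sqrt(2))*(m + 4*sqrt(2)), (m - 8)*(m - 1)*(m + 4*sqrt(2))) = m^2 + m*(-8 + 4*sqrt(2)) - 32*sqrt(2)
(2) = gcd((c + I)*(c + 3*I), (c - 3)*(c + 3*I)) = c + 3*I
(3) = gcd((a - 8)*(a - 7)*(a + 2), (a - 7)*(a - 6)*(a + 7)) = a - 7
(4) = k - sqrt(2)
(5) = gcd(n*(n - 8)*(n - 3*u), (n - 8)*(n - 3*u)*(n + 7*u)) = -n^2 + 3*n*u + 8*n - 24*u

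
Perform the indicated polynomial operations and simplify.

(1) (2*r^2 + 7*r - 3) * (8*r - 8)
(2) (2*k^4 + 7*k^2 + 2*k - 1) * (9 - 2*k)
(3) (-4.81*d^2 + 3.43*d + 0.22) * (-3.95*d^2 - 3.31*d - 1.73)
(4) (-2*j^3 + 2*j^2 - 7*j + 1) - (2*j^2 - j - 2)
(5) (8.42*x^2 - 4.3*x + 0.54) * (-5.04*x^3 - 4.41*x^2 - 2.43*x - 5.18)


(1) = 16*r^3 + 40*r^2 - 80*r + 24
(2) = -4*k^5 + 18*k^4 - 14*k^3 + 59*k^2 + 20*k - 9
(3) = 18.9995*d^4 + 2.3726*d^3 - 3.901*d^2 - 6.6621*d - 0.3806
(4) = -2*j^3 - 6*j + 3
(5) = -42.4368*x^5 - 15.4602*x^4 - 4.2192*x^3 - 35.548*x^2 + 20.9618*x - 2.7972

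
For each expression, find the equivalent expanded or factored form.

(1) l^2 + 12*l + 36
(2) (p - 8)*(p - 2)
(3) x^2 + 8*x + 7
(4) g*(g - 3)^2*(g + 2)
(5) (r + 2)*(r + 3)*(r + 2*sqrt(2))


(1) = (l + 6)^2
(2) = p^2 - 10*p + 16
(3) = (x + 1)*(x + 7)
(4) = g^4 - 4*g^3 - 3*g^2 + 18*g
(5) = r^3 + 2*sqrt(2)*r^2 + 5*r^2 + 6*r + 10*sqrt(2)*r + 12*sqrt(2)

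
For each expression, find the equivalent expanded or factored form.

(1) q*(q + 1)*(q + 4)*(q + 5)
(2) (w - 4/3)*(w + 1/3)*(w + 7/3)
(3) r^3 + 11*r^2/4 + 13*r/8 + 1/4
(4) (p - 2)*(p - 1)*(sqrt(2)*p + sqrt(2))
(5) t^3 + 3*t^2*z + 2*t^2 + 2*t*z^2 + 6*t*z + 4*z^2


(1) = q^4 + 10*q^3 + 29*q^2 + 20*q
(2) = w^3 + 4*w^2/3 - 25*w/9 - 28/27
(3) = (r + 1/4)*(r + 1/2)*(r + 2)
(4) = sqrt(2)*p^3 - 2*sqrt(2)*p^2 - sqrt(2)*p + 2*sqrt(2)
(5) = (t + 2)*(t + z)*(t + 2*z)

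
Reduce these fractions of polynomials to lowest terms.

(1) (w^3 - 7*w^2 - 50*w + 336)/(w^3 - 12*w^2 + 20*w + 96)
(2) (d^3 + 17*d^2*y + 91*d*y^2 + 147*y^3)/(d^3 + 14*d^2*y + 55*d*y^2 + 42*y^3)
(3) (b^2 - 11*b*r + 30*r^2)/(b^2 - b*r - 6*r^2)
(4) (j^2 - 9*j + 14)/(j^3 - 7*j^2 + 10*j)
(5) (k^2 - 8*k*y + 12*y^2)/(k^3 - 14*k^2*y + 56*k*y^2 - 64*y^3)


(1) = (w + 7)/(w + 2)
(2) = (d^2 + 10*d*y + 21*y^2)/(d^2 + 7*d*y + 6*y^2)
(3) = (-b^2 + 11*b*r - 30*r^2)/(-b^2 + b*r + 6*r^2)
(4) = (j - 7)/(j^2 - 5*j)
(5) = (k - 6*y)/(k^2 - 12*k*y + 32*y^2)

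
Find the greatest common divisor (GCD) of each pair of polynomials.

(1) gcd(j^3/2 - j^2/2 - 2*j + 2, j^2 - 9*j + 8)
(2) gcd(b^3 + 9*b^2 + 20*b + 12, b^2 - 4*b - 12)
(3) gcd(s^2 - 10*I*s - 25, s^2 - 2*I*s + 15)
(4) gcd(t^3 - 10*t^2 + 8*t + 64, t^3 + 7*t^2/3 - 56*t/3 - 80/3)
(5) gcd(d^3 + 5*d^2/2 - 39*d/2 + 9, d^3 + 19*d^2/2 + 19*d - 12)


(1) = gcd((j/2 + 1)*(j - 2)*(j - 1), (j - 8)*(j - 1)) = j - 1
(2) = b + 2
(3) = gcd((s - 5*I)^2, (s - 5*I)*(s + 3*I)) = s - 5*I
(4) = t - 4
(5) = d^2 + 11*d/2 - 3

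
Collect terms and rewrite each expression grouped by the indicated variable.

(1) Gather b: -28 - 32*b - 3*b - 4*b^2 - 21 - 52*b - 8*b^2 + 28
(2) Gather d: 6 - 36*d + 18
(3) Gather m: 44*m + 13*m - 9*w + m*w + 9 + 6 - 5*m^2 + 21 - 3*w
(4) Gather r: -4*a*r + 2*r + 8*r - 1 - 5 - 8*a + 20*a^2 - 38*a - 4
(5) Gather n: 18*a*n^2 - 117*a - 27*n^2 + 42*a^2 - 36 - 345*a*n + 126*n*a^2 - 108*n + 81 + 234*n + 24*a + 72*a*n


(1) = -12*b^2 - 87*b - 21
(2) = 24 - 36*d
(3) = -5*m^2 + m*(w + 57) - 12*w + 36
(4) = 20*a^2 - 46*a + r*(10 - 4*a) - 10
(5) = 42*a^2 - 93*a + n^2*(18*a - 27) + n*(126*a^2 - 273*a + 126) + 45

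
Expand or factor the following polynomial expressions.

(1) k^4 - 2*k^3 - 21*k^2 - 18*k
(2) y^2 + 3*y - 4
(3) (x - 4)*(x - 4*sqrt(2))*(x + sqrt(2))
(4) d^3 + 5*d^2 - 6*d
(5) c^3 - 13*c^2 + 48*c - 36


(1) = k*(k - 6)*(k + 1)*(k + 3)
(2) = (y - 1)*(y + 4)
(3) = x^3 - 3*sqrt(2)*x^2 - 4*x^2 - 8*x + 12*sqrt(2)*x + 32
(4) = d*(d - 1)*(d + 6)
(5) = (c - 6)^2*(c - 1)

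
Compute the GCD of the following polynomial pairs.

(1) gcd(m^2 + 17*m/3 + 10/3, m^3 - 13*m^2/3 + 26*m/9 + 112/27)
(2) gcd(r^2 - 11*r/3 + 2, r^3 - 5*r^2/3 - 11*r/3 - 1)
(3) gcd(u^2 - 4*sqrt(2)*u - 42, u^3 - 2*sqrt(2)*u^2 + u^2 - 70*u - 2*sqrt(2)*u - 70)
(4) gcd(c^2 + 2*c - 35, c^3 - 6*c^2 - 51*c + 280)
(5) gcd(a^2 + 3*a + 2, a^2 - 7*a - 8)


(1) = gcd((m + 2/3)*(m + 5), (m - 8/3)*(m - 7/3)*(m + 2/3)) = m + 2/3
(2) = r - 3
(3) = u - 7*sqrt(2)
(4) = c^2 + 2*c - 35
(5) = a + 1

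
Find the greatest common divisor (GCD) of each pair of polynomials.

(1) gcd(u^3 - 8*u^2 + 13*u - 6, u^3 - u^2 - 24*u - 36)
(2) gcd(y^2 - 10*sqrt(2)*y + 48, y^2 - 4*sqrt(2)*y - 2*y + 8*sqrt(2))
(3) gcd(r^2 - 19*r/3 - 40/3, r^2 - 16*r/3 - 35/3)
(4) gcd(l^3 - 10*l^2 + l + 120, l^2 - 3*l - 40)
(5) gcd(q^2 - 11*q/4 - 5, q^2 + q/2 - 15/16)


(1) = u - 6
(2) = gcd((y - 6*sqrt(2))*(y - 4*sqrt(2)), (y - 2)*(y - 4*sqrt(2))) = y - 4*sqrt(2)
(3) = r + 5/3
(4) = l - 8
(5) = q + 5/4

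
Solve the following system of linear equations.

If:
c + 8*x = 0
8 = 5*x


Then:
c = -64/5
x = 8/5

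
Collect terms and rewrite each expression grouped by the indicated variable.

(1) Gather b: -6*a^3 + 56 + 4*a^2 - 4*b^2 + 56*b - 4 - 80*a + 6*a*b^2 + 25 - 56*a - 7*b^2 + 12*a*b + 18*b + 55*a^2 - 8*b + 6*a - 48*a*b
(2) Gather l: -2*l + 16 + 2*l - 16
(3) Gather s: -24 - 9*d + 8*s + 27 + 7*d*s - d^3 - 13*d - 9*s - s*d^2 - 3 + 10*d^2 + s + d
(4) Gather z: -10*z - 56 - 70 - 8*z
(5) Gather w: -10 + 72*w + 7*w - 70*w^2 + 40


(1) = -6*a^3 + 59*a^2 - 130*a + b^2*(6*a - 11) + b*(66 - 36*a) + 77
(2) = 0
(3) = -d^3 + 10*d^2 - 21*d + s*(-d^2 + 7*d)
(4) = -18*z - 126
(5) = -70*w^2 + 79*w + 30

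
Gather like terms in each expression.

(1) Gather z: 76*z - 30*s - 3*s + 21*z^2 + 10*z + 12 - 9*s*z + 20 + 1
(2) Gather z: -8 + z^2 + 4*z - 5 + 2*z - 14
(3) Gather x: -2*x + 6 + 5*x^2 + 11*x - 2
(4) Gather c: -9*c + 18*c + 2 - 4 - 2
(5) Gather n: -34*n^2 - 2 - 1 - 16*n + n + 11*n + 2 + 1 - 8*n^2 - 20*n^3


(1) = -33*s + 21*z^2 + z*(86 - 9*s) + 33
(2) = z^2 + 6*z - 27
(3) = 5*x^2 + 9*x + 4
(4) = 9*c - 4
(5) = -20*n^3 - 42*n^2 - 4*n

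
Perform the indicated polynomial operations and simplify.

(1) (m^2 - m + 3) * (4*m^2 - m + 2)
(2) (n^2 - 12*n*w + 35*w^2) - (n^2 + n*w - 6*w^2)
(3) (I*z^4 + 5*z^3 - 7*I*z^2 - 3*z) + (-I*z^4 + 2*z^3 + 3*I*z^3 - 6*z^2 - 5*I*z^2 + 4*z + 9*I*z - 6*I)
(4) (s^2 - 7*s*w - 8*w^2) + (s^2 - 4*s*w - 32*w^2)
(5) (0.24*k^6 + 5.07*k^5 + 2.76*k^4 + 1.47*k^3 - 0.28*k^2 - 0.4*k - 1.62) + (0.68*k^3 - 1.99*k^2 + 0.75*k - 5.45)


(1) = 4*m^4 - 5*m^3 + 15*m^2 - 5*m + 6
(2) = -13*n*w + 41*w^2
(3) = 7*z^3 + 3*I*z^3 - 6*z^2 - 12*I*z^2 + z + 9*I*z - 6*I
(4) = 2*s^2 - 11*s*w - 40*w^2
(5) = 0.24*k^6 + 5.07*k^5 + 2.76*k^4 + 2.15*k^3 - 2.27*k^2 + 0.35*k - 7.07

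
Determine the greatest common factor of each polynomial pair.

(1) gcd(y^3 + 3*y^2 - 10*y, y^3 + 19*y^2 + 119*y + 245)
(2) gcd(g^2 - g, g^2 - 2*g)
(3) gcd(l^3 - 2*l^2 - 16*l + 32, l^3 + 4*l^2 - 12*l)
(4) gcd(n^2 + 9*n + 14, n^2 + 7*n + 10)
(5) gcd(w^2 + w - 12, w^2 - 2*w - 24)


(1) = y + 5
(2) = g
(3) = gcd((l - 4)*(l - 2)*(l + 4), l*(l - 2)*(l + 6)) = l - 2
(4) = n + 2
(5) = gcd((w - 3)*(w + 4), (w - 6)*(w + 4)) = w + 4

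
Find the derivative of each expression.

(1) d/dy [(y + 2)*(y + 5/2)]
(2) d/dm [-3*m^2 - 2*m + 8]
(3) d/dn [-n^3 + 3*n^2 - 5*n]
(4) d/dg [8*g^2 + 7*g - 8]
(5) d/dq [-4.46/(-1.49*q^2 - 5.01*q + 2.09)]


(1) = 2*y + 9/2
(2) = -6*m - 2
(3) = -3*n^2 + 6*n - 5
(4) = 16*g + 7
(5) = (-13.2908*q - 22.3446)/(1.49*q^2 + 5.01*q - 2.09)^2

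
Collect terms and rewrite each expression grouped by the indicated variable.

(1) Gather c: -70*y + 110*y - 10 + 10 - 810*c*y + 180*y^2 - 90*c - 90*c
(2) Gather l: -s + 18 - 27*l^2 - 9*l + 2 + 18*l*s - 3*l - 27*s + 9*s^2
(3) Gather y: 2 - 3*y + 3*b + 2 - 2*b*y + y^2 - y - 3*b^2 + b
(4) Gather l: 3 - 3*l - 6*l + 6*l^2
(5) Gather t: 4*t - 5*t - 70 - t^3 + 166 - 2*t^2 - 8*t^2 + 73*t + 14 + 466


(1) = c*(-810*y - 180) + 180*y^2 + 40*y
(2) = -27*l^2 + l*(18*s - 12) + 9*s^2 - 28*s + 20
(3) = -3*b^2 + 4*b + y^2 + y*(-2*b - 4) + 4
(4) = 6*l^2 - 9*l + 3
(5) = -t^3 - 10*t^2 + 72*t + 576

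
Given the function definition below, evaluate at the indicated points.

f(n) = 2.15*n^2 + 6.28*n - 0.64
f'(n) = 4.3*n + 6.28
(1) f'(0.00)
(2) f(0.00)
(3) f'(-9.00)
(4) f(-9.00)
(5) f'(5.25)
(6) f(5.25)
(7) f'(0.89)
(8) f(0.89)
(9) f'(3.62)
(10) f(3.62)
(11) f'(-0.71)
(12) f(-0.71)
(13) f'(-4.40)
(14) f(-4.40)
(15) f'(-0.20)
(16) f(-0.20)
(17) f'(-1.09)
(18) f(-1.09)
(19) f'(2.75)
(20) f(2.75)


(1) = 6.28
(2) = -0.64
(3) = -32.42
(4) = 116.99
(5) = 28.86
(6) = 91.59
(7) = 10.11
(8) = 6.65
(9) = 21.85
(10) = 50.27
(11) = 3.23
(12) = -4.01
(13) = -12.64
(14) = 13.35
(15) = 5.42
(16) = -1.81
(17) = 1.59
(18) = -4.93
(19) = 18.11
(20) = 32.89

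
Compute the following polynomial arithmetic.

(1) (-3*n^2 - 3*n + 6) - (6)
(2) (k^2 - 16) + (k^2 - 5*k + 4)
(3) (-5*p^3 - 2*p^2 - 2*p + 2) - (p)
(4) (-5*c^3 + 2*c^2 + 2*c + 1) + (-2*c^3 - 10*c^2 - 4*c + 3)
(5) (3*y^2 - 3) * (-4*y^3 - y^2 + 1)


(1) = -3*n^2 - 3*n
(2) = 2*k^2 - 5*k - 12
(3) = -5*p^3 - 2*p^2 - 3*p + 2
(4) = -7*c^3 - 8*c^2 - 2*c + 4
(5) = -12*y^5 - 3*y^4 + 12*y^3 + 6*y^2 - 3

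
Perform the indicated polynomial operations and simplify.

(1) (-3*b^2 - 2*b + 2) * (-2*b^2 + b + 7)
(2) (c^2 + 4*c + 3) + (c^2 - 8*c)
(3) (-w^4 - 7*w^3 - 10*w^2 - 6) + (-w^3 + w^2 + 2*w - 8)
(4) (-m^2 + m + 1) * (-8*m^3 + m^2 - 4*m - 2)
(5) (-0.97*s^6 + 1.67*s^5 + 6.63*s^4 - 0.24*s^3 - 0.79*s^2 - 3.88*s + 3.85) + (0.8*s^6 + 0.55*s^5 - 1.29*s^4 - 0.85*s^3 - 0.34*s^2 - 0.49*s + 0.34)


(1) = 6*b^4 + b^3 - 27*b^2 - 12*b + 14
(2) = 2*c^2 - 4*c + 3
(3) = -w^4 - 8*w^3 - 9*w^2 + 2*w - 14
(4) = 8*m^5 - 9*m^4 - 3*m^3 - m^2 - 6*m - 2
(5) = -0.17*s^6 + 2.22*s^5 + 5.34*s^4 - 1.09*s^3 - 1.13*s^2 - 4.37*s + 4.19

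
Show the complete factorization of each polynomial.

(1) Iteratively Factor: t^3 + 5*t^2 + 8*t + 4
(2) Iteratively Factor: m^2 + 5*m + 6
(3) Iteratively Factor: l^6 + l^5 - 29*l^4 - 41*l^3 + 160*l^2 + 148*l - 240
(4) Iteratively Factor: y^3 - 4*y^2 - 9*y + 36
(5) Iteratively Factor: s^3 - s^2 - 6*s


(1) = (t + 2)*(t^2 + 3*t + 2) = (t + 1)*(t + 2)*(t + 2)
(2) = (m + 2)*(m + 3)
(3) = (l - 2)*(l^5 + 3*l^4 - 23*l^3 - 87*l^2 - 14*l + 120) = (l - 2)*(l + 2)*(l^4 + l^3 - 25*l^2 - 37*l + 60) = (l - 2)*(l + 2)*(l + 3)*(l^3 - 2*l^2 - 19*l + 20) = (l - 2)*(l + 2)*(l + 3)*(l + 4)*(l^2 - 6*l + 5) = (l - 5)*(l - 2)*(l + 2)*(l + 3)*(l + 4)*(l - 1)
(4) = (y - 3)*(y^2 - y - 12) = (y - 3)*(y + 3)*(y - 4)
(5) = (s - 3)*(s^2 + 2*s) = s*(s - 3)*(s + 2)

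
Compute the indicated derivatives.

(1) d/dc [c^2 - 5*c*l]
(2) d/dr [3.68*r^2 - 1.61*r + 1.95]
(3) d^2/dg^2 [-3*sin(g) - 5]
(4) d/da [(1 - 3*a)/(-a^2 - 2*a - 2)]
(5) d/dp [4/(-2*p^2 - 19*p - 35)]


(1) = 2*c - 5*l
(2) = 7.36*r - 1.61
(3) = 3*sin(g)
(4) = (-3*a^2 + 2*a + 8)/(a^4 + 4*a^3 + 8*a^2 + 8*a + 4)
(5) = 4*(4*p + 19)/(2*p^2 + 19*p + 35)^2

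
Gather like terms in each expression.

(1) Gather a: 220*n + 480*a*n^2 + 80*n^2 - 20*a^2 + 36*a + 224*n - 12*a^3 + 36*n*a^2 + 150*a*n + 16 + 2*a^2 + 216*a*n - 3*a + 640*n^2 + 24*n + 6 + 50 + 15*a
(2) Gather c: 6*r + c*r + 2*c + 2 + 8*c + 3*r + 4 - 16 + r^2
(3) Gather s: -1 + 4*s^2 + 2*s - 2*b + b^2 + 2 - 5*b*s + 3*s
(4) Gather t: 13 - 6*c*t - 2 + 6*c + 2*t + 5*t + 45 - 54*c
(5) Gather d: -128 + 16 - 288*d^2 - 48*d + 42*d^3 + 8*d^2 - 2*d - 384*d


(1) = -12*a^3 + a^2*(36*n - 18) + a*(480*n^2 + 366*n + 48) + 720*n^2 + 468*n + 72
(2) = c*(r + 10) + r^2 + 9*r - 10
(3) = b^2 - 2*b + 4*s^2 + s*(5 - 5*b) + 1
(4) = -48*c + t*(7 - 6*c) + 56
(5) = 42*d^3 - 280*d^2 - 434*d - 112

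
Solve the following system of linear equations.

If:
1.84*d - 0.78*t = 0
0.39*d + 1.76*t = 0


Then:
d = 0.00
t = 0.00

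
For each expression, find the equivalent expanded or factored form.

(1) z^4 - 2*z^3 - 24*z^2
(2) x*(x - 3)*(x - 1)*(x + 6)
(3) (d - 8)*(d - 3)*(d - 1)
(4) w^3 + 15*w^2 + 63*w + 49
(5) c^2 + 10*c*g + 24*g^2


(1) = z^2*(z - 6)*(z + 4)
(2) = x^4 + 2*x^3 - 21*x^2 + 18*x
(3) = d^3 - 12*d^2 + 35*d - 24
(4) = (w + 1)*(w + 7)^2
(5) = (c + 4*g)*(c + 6*g)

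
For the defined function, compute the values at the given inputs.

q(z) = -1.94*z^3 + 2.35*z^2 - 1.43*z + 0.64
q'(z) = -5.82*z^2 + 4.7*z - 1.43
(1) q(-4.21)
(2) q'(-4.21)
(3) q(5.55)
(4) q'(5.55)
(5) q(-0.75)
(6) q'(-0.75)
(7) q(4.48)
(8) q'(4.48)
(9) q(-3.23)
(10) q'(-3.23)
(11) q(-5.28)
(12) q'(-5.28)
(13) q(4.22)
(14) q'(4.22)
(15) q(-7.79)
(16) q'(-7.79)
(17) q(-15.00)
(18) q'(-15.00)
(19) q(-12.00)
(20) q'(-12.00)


(1) = 193.07
(2) = -124.37
(3) = -266.56
(4) = -154.62
(5) = 3.85
(6) = -8.23
(7) = -133.04
(8) = -97.18
(9) = 95.15
(10) = -77.33
(11) = 359.27
(12) = -188.50
(13) = -109.34
(14) = -85.24
(15) = 1071.48
(16) = -391.22
(17) = 7098.34
(18) = -1381.43
(19) = 3708.52
(20) = -895.91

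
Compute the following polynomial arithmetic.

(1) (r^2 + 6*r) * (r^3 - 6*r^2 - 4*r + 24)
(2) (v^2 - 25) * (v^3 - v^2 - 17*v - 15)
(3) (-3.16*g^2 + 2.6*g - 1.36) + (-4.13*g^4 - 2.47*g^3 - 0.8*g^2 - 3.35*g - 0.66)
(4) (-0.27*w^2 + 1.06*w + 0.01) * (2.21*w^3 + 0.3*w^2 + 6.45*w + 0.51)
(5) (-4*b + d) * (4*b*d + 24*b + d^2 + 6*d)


(1) = r^5 - 40*r^3 + 144*r
(2) = v^5 - v^4 - 42*v^3 + 10*v^2 + 425*v + 375
(3) = -4.13*g^4 - 2.47*g^3 - 3.96*g^2 - 0.75*g - 2.02
(4) = -0.5967*w^5 + 2.2616*w^4 - 1.4014*w^3 + 6.7023*w^2 + 0.6051*w + 0.0051
(5) = -16*b^2*d - 96*b^2 + d^3 + 6*d^2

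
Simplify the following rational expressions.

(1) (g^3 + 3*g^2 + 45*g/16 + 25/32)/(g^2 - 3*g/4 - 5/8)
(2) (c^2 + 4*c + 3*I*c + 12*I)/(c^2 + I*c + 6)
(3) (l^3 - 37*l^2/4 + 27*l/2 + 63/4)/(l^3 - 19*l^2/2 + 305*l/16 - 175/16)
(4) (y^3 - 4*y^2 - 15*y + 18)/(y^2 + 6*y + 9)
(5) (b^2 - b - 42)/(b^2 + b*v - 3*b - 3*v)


(1) = (16*g^2 + 40*g + 25)/(16*g - 20)
(2) = (c + 4)/(c - 2*I)
(3) = (16*l^2 - 36*l - 36)/(16*l^2 - 40*l + 25)
(4) = (y^2 - 7*y + 6)/(y + 3)
(5) = (b^2 - b - 42)/(b^2 + b*v - 3*b - 3*v)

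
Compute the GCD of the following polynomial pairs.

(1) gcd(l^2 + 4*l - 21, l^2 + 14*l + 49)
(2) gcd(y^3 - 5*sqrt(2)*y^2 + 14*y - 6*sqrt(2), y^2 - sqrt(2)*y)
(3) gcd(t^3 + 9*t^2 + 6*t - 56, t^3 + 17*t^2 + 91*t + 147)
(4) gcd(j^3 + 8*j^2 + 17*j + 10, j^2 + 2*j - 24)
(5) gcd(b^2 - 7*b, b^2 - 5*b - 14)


(1) = l + 7
(2) = y - sqrt(2)
(3) = t + 7
(4) = gcd((j + 1)*(j + 2)*(j + 5), (j - 4)*(j + 6)) = 1
(5) = gcd(b*(b - 7), (b - 7)*(b + 2)) = b - 7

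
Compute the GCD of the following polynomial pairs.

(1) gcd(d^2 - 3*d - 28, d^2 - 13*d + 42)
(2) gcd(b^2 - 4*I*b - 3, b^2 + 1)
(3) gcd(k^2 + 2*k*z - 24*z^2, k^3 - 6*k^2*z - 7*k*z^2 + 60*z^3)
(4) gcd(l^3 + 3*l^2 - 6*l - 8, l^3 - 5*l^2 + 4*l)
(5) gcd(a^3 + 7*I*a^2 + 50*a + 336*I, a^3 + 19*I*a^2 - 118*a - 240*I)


(1) = d - 7
(2) = b - I
(3) = gcd((k - 4*z)*(k + 6*z), (k - 5*z)*(k - 4*z)*(k + 3*z)) = -k + 4*z
(4) = 1
(5) = a^2 + 14*I*a - 48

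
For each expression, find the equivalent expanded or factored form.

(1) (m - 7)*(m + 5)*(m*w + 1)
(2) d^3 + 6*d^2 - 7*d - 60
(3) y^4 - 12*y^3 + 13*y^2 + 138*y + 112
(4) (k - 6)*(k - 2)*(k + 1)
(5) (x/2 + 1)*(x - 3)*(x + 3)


(1) = m^3*w - 2*m^2*w + m^2 - 35*m*w - 2*m - 35
(2) = (d - 3)*(d + 4)*(d + 5)
(3) = (y - 8)*(y - 7)*(y + 1)*(y + 2)
(4) = k^3 - 7*k^2 + 4*k + 12
(5) = x^3/2 + x^2 - 9*x/2 - 9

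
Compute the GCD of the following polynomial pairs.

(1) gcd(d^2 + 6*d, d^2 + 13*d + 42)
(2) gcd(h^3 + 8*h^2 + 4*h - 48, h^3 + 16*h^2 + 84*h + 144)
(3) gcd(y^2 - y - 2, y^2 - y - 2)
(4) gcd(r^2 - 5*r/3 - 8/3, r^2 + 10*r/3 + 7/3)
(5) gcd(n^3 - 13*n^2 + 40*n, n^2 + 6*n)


(1) = d + 6
(2) = h^2 + 10*h + 24
(3) = y^2 - y - 2
(4) = r + 1
(5) = gcd(n*(n - 8)*(n - 5), n*(n + 6)) = n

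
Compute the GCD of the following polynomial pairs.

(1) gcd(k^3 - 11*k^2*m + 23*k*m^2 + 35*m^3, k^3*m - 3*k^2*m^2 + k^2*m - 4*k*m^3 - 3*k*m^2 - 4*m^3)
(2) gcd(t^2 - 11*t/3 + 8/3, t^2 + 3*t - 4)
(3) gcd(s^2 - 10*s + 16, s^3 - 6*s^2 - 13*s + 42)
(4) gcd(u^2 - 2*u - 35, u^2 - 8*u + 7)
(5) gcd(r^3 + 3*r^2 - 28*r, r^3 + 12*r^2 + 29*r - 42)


(1) = gcd((k - 7*m)*(k - 5*m)*(k + m), (k - 4*m)*(k + m)*(k*m + m)) = k + m
(2) = gcd((t - 8/3)*(t - 1), (t - 1)*(t + 4)) = t - 1
(3) = gcd((s - 8)*(s - 2), (s - 7)*(s - 2)*(s + 3)) = s - 2
(4) = gcd((u - 7)*(u + 5), (u - 7)*(u - 1)) = u - 7
(5) = r + 7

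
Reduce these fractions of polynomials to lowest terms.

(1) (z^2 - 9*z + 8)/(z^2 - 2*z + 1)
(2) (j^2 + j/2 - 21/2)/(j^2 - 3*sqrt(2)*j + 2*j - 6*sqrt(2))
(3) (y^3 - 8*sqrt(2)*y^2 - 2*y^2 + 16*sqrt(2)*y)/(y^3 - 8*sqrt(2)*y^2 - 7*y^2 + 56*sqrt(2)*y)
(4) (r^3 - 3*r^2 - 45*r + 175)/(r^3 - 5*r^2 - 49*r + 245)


(1) = (z - 8)/(z - 1)
(2) = (2*j^2 + j - 21)/(2*j^2 + j*(4 - 6*sqrt(2)) - 12*sqrt(2))
(3) = (y - 2)/(y - 7)
(4) = (r - 5)/(r - 7)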